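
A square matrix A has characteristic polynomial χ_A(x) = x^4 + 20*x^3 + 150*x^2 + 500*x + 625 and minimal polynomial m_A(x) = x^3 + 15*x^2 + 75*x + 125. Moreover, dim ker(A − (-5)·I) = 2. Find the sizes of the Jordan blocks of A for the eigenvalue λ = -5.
Block sizes for λ = -5: [3, 1]

Step 1 — from the characteristic polynomial, algebraic multiplicity of λ = -5 is 4. From dim ker(A − (-5)·I) = 2, there are exactly 2 Jordan blocks for λ = -5.
Step 2 — from the minimal polynomial, the factor (x + 5)^3 tells us the largest block for λ = -5 has size 3.
Step 3 — with total size 4, 2 blocks, and largest block 3, the block sizes (in nonincreasing order) are [3, 1].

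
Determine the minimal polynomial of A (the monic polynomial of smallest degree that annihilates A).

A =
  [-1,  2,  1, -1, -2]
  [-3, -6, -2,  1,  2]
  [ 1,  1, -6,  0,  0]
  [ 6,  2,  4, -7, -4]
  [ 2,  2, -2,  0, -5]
x^3 + 15*x^2 + 75*x + 125

The characteristic polynomial is χ_A(x) = (x + 5)^5, so the eigenvalues are known. The minimal polynomial is
  m_A(x) = Π_λ (x − λ)^{k_λ}
where k_λ is the size of the *largest* Jordan block for λ (equivalently, the smallest k with (A − λI)^k v = 0 for every generalised eigenvector v of λ).

  λ = -5: largest Jordan block has size 3, contributing (x + 5)^3

So m_A(x) = (x + 5)^3 = x^3 + 15*x^2 + 75*x + 125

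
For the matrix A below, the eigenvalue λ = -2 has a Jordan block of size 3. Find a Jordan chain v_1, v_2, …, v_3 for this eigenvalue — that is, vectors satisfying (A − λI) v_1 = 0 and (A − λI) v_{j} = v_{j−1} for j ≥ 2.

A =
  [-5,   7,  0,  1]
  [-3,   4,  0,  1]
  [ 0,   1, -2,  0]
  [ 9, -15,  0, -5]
A Jordan chain for λ = -2 of length 3:
v_1 = (-3, 0, -3, -9)ᵀ
v_2 = (-3, -3, 0, 9)ᵀ
v_3 = (1, 0, 0, 0)ᵀ

Let N = A − (-2)·I. We want v_3 with N^3 v_3 = 0 but N^2 v_3 ≠ 0; then v_{j-1} := N · v_j for j = 3, …, 2.

Pick v_3 = (1, 0, 0, 0)ᵀ.
Then v_2 = N · v_3 = (-3, -3, 0, 9)ᵀ.
Then v_1 = N · v_2 = (-3, 0, -3, -9)ᵀ.

Sanity check: (A − (-2)·I) v_1 = (0, 0, 0, 0)ᵀ = 0. ✓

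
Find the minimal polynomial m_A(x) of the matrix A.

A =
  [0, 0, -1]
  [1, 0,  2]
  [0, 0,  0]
x^3

The characteristic polynomial is χ_A(x) = x^3, so the eigenvalues are known. The minimal polynomial is
  m_A(x) = Π_λ (x − λ)^{k_λ}
where k_λ is the size of the *largest* Jordan block for λ (equivalently, the smallest k with (A − λI)^k v = 0 for every generalised eigenvector v of λ).

  λ = 0: largest Jordan block has size 3, contributing (x − 0)^3

So m_A(x) = x^3 = x^3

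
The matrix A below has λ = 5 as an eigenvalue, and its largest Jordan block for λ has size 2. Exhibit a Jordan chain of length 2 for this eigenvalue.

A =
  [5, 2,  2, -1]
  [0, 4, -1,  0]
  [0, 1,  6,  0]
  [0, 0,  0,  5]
A Jordan chain for λ = 5 of length 2:
v_1 = (2, -1, 1, 0)ᵀ
v_2 = (0, 1, 0, 0)ᵀ

Let N = A − (5)·I. We want v_2 with N^2 v_2 = 0 but N^1 v_2 ≠ 0; then v_{j-1} := N · v_j for j = 2, …, 2.

Pick v_2 = (0, 1, 0, 0)ᵀ.
Then v_1 = N · v_2 = (2, -1, 1, 0)ᵀ.

Sanity check: (A − (5)·I) v_1 = (0, 0, 0, 0)ᵀ = 0. ✓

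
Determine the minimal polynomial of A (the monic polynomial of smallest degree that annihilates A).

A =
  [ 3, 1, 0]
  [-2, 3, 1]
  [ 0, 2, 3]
x^3 - 9*x^2 + 27*x - 27

The characteristic polynomial is χ_A(x) = (x - 3)^3, so the eigenvalues are known. The minimal polynomial is
  m_A(x) = Π_λ (x − λ)^{k_λ}
where k_λ is the size of the *largest* Jordan block for λ (equivalently, the smallest k with (A − λI)^k v = 0 for every generalised eigenvector v of λ).

  λ = 3: largest Jordan block has size 3, contributing (x − 3)^3

So m_A(x) = (x - 3)^3 = x^3 - 9*x^2 + 27*x - 27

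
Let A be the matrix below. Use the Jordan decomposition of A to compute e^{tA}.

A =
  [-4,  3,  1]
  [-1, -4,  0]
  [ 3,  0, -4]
e^{tA} =
  [exp(-4*t), 3*t*exp(-4*t), t*exp(-4*t)]
  [-t*exp(-4*t), -3*t^2*exp(-4*t)/2 + exp(-4*t), -t^2*exp(-4*t)/2]
  [3*t*exp(-4*t), 9*t^2*exp(-4*t)/2, 3*t^2*exp(-4*t)/2 + exp(-4*t)]

Strategy: write A = P · J · P⁻¹ where J is a Jordan canonical form, so e^{tA} = P · e^{tJ} · P⁻¹, and e^{tJ} can be computed block-by-block.

A has Jordan form
J =
  [-4,  1,  0]
  [ 0, -4,  1]
  [ 0,  0, -4]
(up to reordering of blocks).

Per-block formulas:
  For a 3×3 Jordan block J_3(-4): exp(t · J_3(-4)) = e^(-4t)·(I + t·N + (t^2/2)·N^2), where N is the 3×3 nilpotent shift.

After assembling e^{tJ} and conjugating by P, we get:

e^{tA} =
  [exp(-4*t), 3*t*exp(-4*t), t*exp(-4*t)]
  [-t*exp(-4*t), -3*t^2*exp(-4*t)/2 + exp(-4*t), -t^2*exp(-4*t)/2]
  [3*t*exp(-4*t), 9*t^2*exp(-4*t)/2, 3*t^2*exp(-4*t)/2 + exp(-4*t)]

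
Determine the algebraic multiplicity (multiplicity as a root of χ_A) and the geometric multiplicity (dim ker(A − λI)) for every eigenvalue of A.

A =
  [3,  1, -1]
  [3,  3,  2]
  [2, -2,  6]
λ = 4: alg = 3, geom = 1

Step 1 — factor the characteristic polynomial to read off the algebraic multiplicities:
  χ_A(x) = (x - 4)^3

Step 2 — compute geometric multiplicities via the rank-nullity identity g(λ) = n − rank(A − λI):
  rank(A − (4)·I) = 2, so dim ker(A − (4)·I) = n − 2 = 1

Summary:
  λ = 4: algebraic multiplicity = 3, geometric multiplicity = 1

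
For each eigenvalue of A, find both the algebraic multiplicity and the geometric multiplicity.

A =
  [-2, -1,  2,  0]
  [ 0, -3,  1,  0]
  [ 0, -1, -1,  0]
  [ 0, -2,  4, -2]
λ = -2: alg = 4, geom = 2

Step 1 — factor the characteristic polynomial to read off the algebraic multiplicities:
  χ_A(x) = (x + 2)^4

Step 2 — compute geometric multiplicities via the rank-nullity identity g(λ) = n − rank(A − λI):
  rank(A − (-2)·I) = 2, so dim ker(A − (-2)·I) = n − 2 = 2

Summary:
  λ = -2: algebraic multiplicity = 4, geometric multiplicity = 2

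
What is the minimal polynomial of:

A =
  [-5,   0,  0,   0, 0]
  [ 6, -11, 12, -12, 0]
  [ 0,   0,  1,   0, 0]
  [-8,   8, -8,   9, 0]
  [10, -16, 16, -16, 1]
x^3 + 7*x^2 + 7*x - 15

The characteristic polynomial is χ_A(x) = (x - 1)^3*(x + 3)*(x + 5), so the eigenvalues are known. The minimal polynomial is
  m_A(x) = Π_λ (x − λ)^{k_λ}
where k_λ is the size of the *largest* Jordan block for λ (equivalently, the smallest k with (A − λI)^k v = 0 for every generalised eigenvector v of λ).

  λ = -5: largest Jordan block has size 1, contributing (x + 5)
  λ = -3: largest Jordan block has size 1, contributing (x + 3)
  λ = 1: largest Jordan block has size 1, contributing (x − 1)

So m_A(x) = (x - 1)*(x + 3)*(x + 5) = x^3 + 7*x^2 + 7*x - 15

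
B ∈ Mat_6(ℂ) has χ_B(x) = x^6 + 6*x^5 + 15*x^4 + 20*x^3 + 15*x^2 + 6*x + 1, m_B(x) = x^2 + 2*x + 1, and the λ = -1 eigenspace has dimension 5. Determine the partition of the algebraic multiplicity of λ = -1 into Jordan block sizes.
Block sizes for λ = -1: [2, 1, 1, 1, 1]

Step 1 — from the characteristic polynomial, algebraic multiplicity of λ = -1 is 6. From dim ker(B − (-1)·I) = 5, there are exactly 5 Jordan blocks for λ = -1.
Step 2 — from the minimal polynomial, the factor (x + 1)^2 tells us the largest block for λ = -1 has size 2.
Step 3 — with total size 6, 5 blocks, and largest block 2, the block sizes (in nonincreasing order) are [2, 1, 1, 1, 1].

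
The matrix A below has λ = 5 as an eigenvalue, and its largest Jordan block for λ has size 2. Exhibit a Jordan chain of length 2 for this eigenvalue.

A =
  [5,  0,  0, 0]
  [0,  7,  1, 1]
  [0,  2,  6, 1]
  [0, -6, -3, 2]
A Jordan chain for λ = 5 of length 2:
v_1 = (0, 2, 2, -6)ᵀ
v_2 = (0, 1, 0, 0)ᵀ

Let N = A − (5)·I. We want v_2 with N^2 v_2 = 0 but N^1 v_2 ≠ 0; then v_{j-1} := N · v_j for j = 2, …, 2.

Pick v_2 = (0, 1, 0, 0)ᵀ.
Then v_1 = N · v_2 = (0, 2, 2, -6)ᵀ.

Sanity check: (A − (5)·I) v_1 = (0, 0, 0, 0)ᵀ = 0. ✓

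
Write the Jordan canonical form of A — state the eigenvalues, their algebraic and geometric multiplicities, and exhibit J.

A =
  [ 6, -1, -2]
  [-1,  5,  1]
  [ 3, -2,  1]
J_3(4)

The characteristic polynomial is
  det(x·I − A) = x^3 - 12*x^2 + 48*x - 64 = (x - 4)^3

Eigenvalues and multiplicities (the geometric multiplicity of λ is n − rank(A − λI), which equals the number of Jordan blocks for λ):
  λ = 4: algebraic multiplicity = 3, geometric multiplicity = 1

Determining the block sizes for each eigenvalue:
  λ = 4: one block (gm = 1), so the single block has size am = 3 → block sizes [3]

Assembling the blocks gives a Jordan form
J =
  [4, 1, 0]
  [0, 4, 1]
  [0, 0, 4]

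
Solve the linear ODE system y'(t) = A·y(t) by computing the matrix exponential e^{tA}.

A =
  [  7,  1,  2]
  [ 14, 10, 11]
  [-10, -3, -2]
e^{tA} =
  [-t^2*exp(5*t) + 2*t*exp(5*t) + exp(5*t), t^2*exp(5*t)/2 + t*exp(5*t), t^2*exp(5*t)/2 + 2*t*exp(5*t)]
  [-6*t^2*exp(5*t) + 14*t*exp(5*t), 3*t^2*exp(5*t) + 5*t*exp(5*t) + exp(5*t), 3*t^2*exp(5*t) + 11*t*exp(5*t)]
  [4*t^2*exp(5*t) - 10*t*exp(5*t), -2*t^2*exp(5*t) - 3*t*exp(5*t), -2*t^2*exp(5*t) - 7*t*exp(5*t) + exp(5*t)]

Strategy: write A = P · J · P⁻¹ where J is a Jordan canonical form, so e^{tA} = P · e^{tJ} · P⁻¹, and e^{tJ} can be computed block-by-block.

A has Jordan form
J =
  [5, 1, 0]
  [0, 5, 1]
  [0, 0, 5]
(up to reordering of blocks).

Per-block formulas:
  For a 3×3 Jordan block J_3(5): exp(t · J_3(5)) = e^(5t)·(I + t·N + (t^2/2)·N^2), where N is the 3×3 nilpotent shift.

After assembling e^{tJ} and conjugating by P, we get:

e^{tA} =
  [-t^2*exp(5*t) + 2*t*exp(5*t) + exp(5*t), t^2*exp(5*t)/2 + t*exp(5*t), t^2*exp(5*t)/2 + 2*t*exp(5*t)]
  [-6*t^2*exp(5*t) + 14*t*exp(5*t), 3*t^2*exp(5*t) + 5*t*exp(5*t) + exp(5*t), 3*t^2*exp(5*t) + 11*t*exp(5*t)]
  [4*t^2*exp(5*t) - 10*t*exp(5*t), -2*t^2*exp(5*t) - 3*t*exp(5*t), -2*t^2*exp(5*t) - 7*t*exp(5*t) + exp(5*t)]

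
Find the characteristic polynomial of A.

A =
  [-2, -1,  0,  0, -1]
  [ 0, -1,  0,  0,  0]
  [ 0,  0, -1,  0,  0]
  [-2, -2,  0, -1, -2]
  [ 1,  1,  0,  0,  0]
x^5 + 5*x^4 + 10*x^3 + 10*x^2 + 5*x + 1

Expanding det(x·I − A) (e.g. by cofactor expansion or by noting that A is similar to its Jordan form J, which has the same characteristic polynomial as A) gives
  χ_A(x) = x^5 + 5*x^4 + 10*x^3 + 10*x^2 + 5*x + 1
which factors as (x + 1)^5. The eigenvalues (with algebraic multiplicities) are λ = -1 with multiplicity 5.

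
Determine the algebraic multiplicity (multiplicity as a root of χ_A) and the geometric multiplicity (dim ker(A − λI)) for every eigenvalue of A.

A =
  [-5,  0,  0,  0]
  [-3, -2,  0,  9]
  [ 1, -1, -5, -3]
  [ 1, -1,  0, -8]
λ = -5: alg = 4, geom = 3

Step 1 — factor the characteristic polynomial to read off the algebraic multiplicities:
  χ_A(x) = (x + 5)^4

Step 2 — compute geometric multiplicities via the rank-nullity identity g(λ) = n − rank(A − λI):
  rank(A − (-5)·I) = 1, so dim ker(A − (-5)·I) = n − 1 = 3

Summary:
  λ = -5: algebraic multiplicity = 4, geometric multiplicity = 3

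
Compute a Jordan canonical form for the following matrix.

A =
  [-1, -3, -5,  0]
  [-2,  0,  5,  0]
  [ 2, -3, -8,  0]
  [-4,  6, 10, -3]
J_2(-3) ⊕ J_1(-3) ⊕ J_1(-3)

The characteristic polynomial is
  det(x·I − A) = x^4 + 12*x^3 + 54*x^2 + 108*x + 81 = (x + 3)^4

Eigenvalues and multiplicities (the geometric multiplicity of λ is n − rank(A − λI), which equals the number of Jordan blocks for λ):
  λ = -3: algebraic multiplicity = 4, geometric multiplicity = 3

Determining the block sizes for each eigenvalue:
  λ = -3: 3 blocks summing to 4 forces exactly one block of size 2 and the rest size 1 → block sizes [2, 1, 1]

Assembling the blocks gives a Jordan form
J =
  [-3,  1,  0,  0]
  [ 0, -3,  0,  0]
  [ 0,  0, -3,  0]
  [ 0,  0,  0, -3]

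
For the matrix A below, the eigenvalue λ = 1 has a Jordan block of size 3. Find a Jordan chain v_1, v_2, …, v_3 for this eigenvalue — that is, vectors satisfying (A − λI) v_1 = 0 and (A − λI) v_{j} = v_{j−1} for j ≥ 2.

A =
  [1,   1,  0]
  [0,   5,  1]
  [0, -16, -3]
A Jordan chain for λ = 1 of length 3:
v_1 = (4, 0, 0)ᵀ
v_2 = (1, 4, -16)ᵀ
v_3 = (0, 1, 0)ᵀ

Let N = A − (1)·I. We want v_3 with N^3 v_3 = 0 but N^2 v_3 ≠ 0; then v_{j-1} := N · v_j for j = 3, …, 2.

Pick v_3 = (0, 1, 0)ᵀ.
Then v_2 = N · v_3 = (1, 4, -16)ᵀ.
Then v_1 = N · v_2 = (4, 0, 0)ᵀ.

Sanity check: (A − (1)·I) v_1 = (0, 0, 0)ᵀ = 0. ✓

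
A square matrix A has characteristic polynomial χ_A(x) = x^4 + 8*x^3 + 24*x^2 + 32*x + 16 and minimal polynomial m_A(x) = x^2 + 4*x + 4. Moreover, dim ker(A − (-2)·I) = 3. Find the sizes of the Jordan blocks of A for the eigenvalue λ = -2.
Block sizes for λ = -2: [2, 1, 1]

Step 1 — from the characteristic polynomial, algebraic multiplicity of λ = -2 is 4. From dim ker(A − (-2)·I) = 3, there are exactly 3 Jordan blocks for λ = -2.
Step 2 — from the minimal polynomial, the factor (x + 2)^2 tells us the largest block for λ = -2 has size 2.
Step 3 — with total size 4, 3 blocks, and largest block 2, the block sizes (in nonincreasing order) are [2, 1, 1].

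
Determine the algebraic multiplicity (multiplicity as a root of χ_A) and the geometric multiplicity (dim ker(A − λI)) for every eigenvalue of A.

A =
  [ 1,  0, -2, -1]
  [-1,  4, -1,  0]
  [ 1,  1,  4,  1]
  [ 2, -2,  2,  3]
λ = 3: alg = 4, geom = 2

Step 1 — factor the characteristic polynomial to read off the algebraic multiplicities:
  χ_A(x) = (x - 3)^4

Step 2 — compute geometric multiplicities via the rank-nullity identity g(λ) = n − rank(A − λI):
  rank(A − (3)·I) = 2, so dim ker(A − (3)·I) = n − 2 = 2

Summary:
  λ = 3: algebraic multiplicity = 4, geometric multiplicity = 2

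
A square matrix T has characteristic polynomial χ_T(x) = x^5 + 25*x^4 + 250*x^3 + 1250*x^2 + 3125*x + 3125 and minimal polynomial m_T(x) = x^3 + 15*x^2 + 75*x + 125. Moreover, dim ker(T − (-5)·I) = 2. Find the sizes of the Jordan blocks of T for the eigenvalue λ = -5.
Block sizes for λ = -5: [3, 2]

Step 1 — from the characteristic polynomial, algebraic multiplicity of λ = -5 is 5. From dim ker(T − (-5)·I) = 2, there are exactly 2 Jordan blocks for λ = -5.
Step 2 — from the minimal polynomial, the factor (x + 5)^3 tells us the largest block for λ = -5 has size 3.
Step 3 — with total size 5, 2 blocks, and largest block 3, the block sizes (in nonincreasing order) are [3, 2].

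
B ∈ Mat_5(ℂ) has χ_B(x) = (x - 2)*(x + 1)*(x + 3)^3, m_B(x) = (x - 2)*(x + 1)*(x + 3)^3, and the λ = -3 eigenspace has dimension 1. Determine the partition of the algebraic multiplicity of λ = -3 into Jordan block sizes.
Block sizes for λ = -3: [3]

Step 1 — from the characteristic polynomial, algebraic multiplicity of λ = -3 is 3. From dim ker(B − (-3)·I) = 1, there are exactly 1 Jordan blocks for λ = -3.
Step 2 — from the minimal polynomial, the factor (x + 3)^3 tells us the largest block for λ = -3 has size 3.
Step 3 — with total size 3, 1 blocks, and largest block 3, the block sizes (in nonincreasing order) are [3].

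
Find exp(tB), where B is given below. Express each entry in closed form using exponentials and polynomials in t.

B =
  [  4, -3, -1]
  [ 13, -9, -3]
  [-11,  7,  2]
e^{tB} =
  [-3*t^2*exp(-t)/2 + 5*t*exp(-t) + exp(-t), t^2*exp(-t) - 3*t*exp(-t), t^2*exp(-t)/2 - t*exp(-t)]
  [-3*t^2*exp(-t) + 13*t*exp(-t), 2*t^2*exp(-t) - 8*t*exp(-t) + exp(-t), t^2*exp(-t) - 3*t*exp(-t)]
  [3*t^2*exp(-t)/2 - 11*t*exp(-t), -t^2*exp(-t) + 7*t*exp(-t), -t^2*exp(-t)/2 + 3*t*exp(-t) + exp(-t)]

Strategy: write B = P · J · P⁻¹ where J is a Jordan canonical form, so e^{tB} = P · e^{tJ} · P⁻¹, and e^{tJ} can be computed block-by-block.

B has Jordan form
J =
  [-1,  1,  0]
  [ 0, -1,  1]
  [ 0,  0, -1]
(up to reordering of blocks).

Per-block formulas:
  For a 3×3 Jordan block J_3(-1): exp(t · J_3(-1)) = e^(-1t)·(I + t·N + (t^2/2)·N^2), where N is the 3×3 nilpotent shift.

After assembling e^{tJ} and conjugating by P, we get:

e^{tB} =
  [-3*t^2*exp(-t)/2 + 5*t*exp(-t) + exp(-t), t^2*exp(-t) - 3*t*exp(-t), t^2*exp(-t)/2 - t*exp(-t)]
  [-3*t^2*exp(-t) + 13*t*exp(-t), 2*t^2*exp(-t) - 8*t*exp(-t) + exp(-t), t^2*exp(-t) - 3*t*exp(-t)]
  [3*t^2*exp(-t)/2 - 11*t*exp(-t), -t^2*exp(-t) + 7*t*exp(-t), -t^2*exp(-t)/2 + 3*t*exp(-t) + exp(-t)]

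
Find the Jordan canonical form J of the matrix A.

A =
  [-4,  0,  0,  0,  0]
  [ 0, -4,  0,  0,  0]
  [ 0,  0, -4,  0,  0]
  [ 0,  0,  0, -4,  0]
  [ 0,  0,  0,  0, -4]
J_1(-4) ⊕ J_1(-4) ⊕ J_1(-4) ⊕ J_1(-4) ⊕ J_1(-4)

The characteristic polynomial is
  det(x·I − A) = x^5 + 20*x^4 + 160*x^3 + 640*x^2 + 1280*x + 1024 = (x + 4)^5

Eigenvalues and multiplicities (the geometric multiplicity of λ is n − rank(A − λI), which equals the number of Jordan blocks for λ):
  λ = -4: algebraic multiplicity = 5, geometric multiplicity = 5

Determining the block sizes for each eigenvalue:
  λ = -4: gm = am = 5, so every block has size 1 → block sizes [1, 1, 1, 1, 1]

Assembling the blocks gives a Jordan form
J =
  [-4,  0,  0,  0,  0]
  [ 0, -4,  0,  0,  0]
  [ 0,  0, -4,  0,  0]
  [ 0,  0,  0, -4,  0]
  [ 0,  0,  0,  0, -4]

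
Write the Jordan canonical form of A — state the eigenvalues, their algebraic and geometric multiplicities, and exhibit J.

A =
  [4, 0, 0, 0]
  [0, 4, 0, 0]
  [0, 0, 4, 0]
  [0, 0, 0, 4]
J_1(4) ⊕ J_1(4) ⊕ J_1(4) ⊕ J_1(4)

The characteristic polynomial is
  det(x·I − A) = x^4 - 16*x^3 + 96*x^2 - 256*x + 256 = (x - 4)^4

Eigenvalues and multiplicities (the geometric multiplicity of λ is n − rank(A − λI), which equals the number of Jordan blocks for λ):
  λ = 4: algebraic multiplicity = 4, geometric multiplicity = 4

Determining the block sizes for each eigenvalue:
  λ = 4: gm = am = 4, so every block has size 1 → block sizes [1, 1, 1, 1]

Assembling the blocks gives a Jordan form
J =
  [4, 0, 0, 0]
  [0, 4, 0, 0]
  [0, 0, 4, 0]
  [0, 0, 0, 4]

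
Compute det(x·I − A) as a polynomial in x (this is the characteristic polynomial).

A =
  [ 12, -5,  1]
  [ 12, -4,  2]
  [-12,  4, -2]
x^3 - 6*x^2

Expanding det(x·I − A) (e.g. by cofactor expansion or by noting that A is similar to its Jordan form J, which has the same characteristic polynomial as A) gives
  χ_A(x) = x^3 - 6*x^2
which factors as x^2*(x - 6). The eigenvalues (with algebraic multiplicities) are λ = 0 with multiplicity 2, λ = 6 with multiplicity 1.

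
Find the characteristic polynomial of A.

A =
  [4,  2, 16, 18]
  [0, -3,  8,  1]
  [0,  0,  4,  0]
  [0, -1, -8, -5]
x^4 - 32*x^2 + 256

Expanding det(x·I − A) (e.g. by cofactor expansion or by noting that A is similar to its Jordan form J, which has the same characteristic polynomial as A) gives
  χ_A(x) = x^4 - 32*x^2 + 256
which factors as (x - 4)^2*(x + 4)^2. The eigenvalues (with algebraic multiplicities) are λ = -4 with multiplicity 2, λ = 4 with multiplicity 2.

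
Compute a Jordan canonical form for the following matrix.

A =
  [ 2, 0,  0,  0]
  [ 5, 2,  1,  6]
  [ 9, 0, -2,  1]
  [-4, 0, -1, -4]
J_2(-3) ⊕ J_2(2)

The characteristic polynomial is
  det(x·I − A) = x^4 + 2*x^3 - 11*x^2 - 12*x + 36 = (x - 2)^2*(x + 3)^2

Eigenvalues and multiplicities (the geometric multiplicity of λ is n − rank(A − λI), which equals the number of Jordan blocks for λ):
  λ = -3: algebraic multiplicity = 2, geometric multiplicity = 1
  λ = 2: algebraic multiplicity = 2, geometric multiplicity = 1

Determining the block sizes for each eigenvalue:
  λ = -3: one block (gm = 1), so the single block has size am = 2 → block sizes [2]
  λ = 2: one block (gm = 1), so the single block has size am = 2 → block sizes [2]

Assembling the blocks gives a Jordan form
J =
  [-3,  1, 0, 0]
  [ 0, -3, 0, 0]
  [ 0,  0, 2, 1]
  [ 0,  0, 0, 2]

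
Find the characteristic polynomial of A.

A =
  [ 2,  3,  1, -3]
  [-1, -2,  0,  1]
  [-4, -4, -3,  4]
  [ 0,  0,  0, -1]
x^4 + 4*x^3 + 6*x^2 + 4*x + 1

Expanding det(x·I − A) (e.g. by cofactor expansion or by noting that A is similar to its Jordan form J, which has the same characteristic polynomial as A) gives
  χ_A(x) = x^4 + 4*x^3 + 6*x^2 + 4*x + 1
which factors as (x + 1)^4. The eigenvalues (with algebraic multiplicities) are λ = -1 with multiplicity 4.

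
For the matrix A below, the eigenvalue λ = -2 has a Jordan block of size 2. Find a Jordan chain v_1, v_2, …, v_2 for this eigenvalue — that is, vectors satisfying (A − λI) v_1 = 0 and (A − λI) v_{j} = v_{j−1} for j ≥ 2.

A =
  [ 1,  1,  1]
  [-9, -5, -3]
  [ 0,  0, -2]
A Jordan chain for λ = -2 of length 2:
v_1 = (3, -9, 0)ᵀ
v_2 = (1, 0, 0)ᵀ

Let N = A − (-2)·I. We want v_2 with N^2 v_2 = 0 but N^1 v_2 ≠ 0; then v_{j-1} := N · v_j for j = 2, …, 2.

Pick v_2 = (1, 0, 0)ᵀ.
Then v_1 = N · v_2 = (3, -9, 0)ᵀ.

Sanity check: (A − (-2)·I) v_1 = (0, 0, 0)ᵀ = 0. ✓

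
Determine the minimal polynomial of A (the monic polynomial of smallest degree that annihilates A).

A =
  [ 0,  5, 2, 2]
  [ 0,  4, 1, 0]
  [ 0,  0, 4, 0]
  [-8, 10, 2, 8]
x^3 - 12*x^2 + 48*x - 64

The characteristic polynomial is χ_A(x) = (x - 4)^4, so the eigenvalues are known. The minimal polynomial is
  m_A(x) = Π_λ (x − λ)^{k_λ}
where k_λ is the size of the *largest* Jordan block for λ (equivalently, the smallest k with (A − λI)^k v = 0 for every generalised eigenvector v of λ).

  λ = 4: largest Jordan block has size 3, contributing (x − 4)^3

So m_A(x) = (x - 4)^3 = x^3 - 12*x^2 + 48*x - 64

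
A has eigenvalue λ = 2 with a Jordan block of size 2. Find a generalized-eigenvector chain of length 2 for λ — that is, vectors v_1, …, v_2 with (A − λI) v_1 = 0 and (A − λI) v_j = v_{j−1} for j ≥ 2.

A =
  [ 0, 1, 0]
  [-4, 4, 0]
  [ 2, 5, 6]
A Jordan chain for λ = 2 of length 2:
v_1 = (-3, -6, 9)ᵀ
v_2 = (2, 1, 0)ᵀ

Let N = A − (2)·I. We want v_2 with N^2 v_2 = 0 but N^1 v_2 ≠ 0; then v_{j-1} := N · v_j for j = 2, …, 2.

Pick v_2 = (2, 1, 0)ᵀ.
Then v_1 = N · v_2 = (-3, -6, 9)ᵀ.

Sanity check: (A − (2)·I) v_1 = (0, 0, 0)ᵀ = 0. ✓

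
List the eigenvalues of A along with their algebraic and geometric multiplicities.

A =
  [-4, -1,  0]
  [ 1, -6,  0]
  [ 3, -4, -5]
λ = -5: alg = 3, geom = 1

Step 1 — factor the characteristic polynomial to read off the algebraic multiplicities:
  χ_A(x) = (x + 5)^3

Step 2 — compute geometric multiplicities via the rank-nullity identity g(λ) = n − rank(A − λI):
  rank(A − (-5)·I) = 2, so dim ker(A − (-5)·I) = n − 2 = 1

Summary:
  λ = -5: algebraic multiplicity = 3, geometric multiplicity = 1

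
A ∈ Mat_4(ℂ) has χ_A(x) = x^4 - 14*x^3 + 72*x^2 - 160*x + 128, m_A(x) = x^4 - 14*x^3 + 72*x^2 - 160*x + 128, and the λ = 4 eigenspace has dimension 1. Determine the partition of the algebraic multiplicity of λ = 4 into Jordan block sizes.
Block sizes for λ = 4: [3]

Step 1 — from the characteristic polynomial, algebraic multiplicity of λ = 4 is 3. From dim ker(A − (4)·I) = 1, there are exactly 1 Jordan blocks for λ = 4.
Step 2 — from the minimal polynomial, the factor (x − 4)^3 tells us the largest block for λ = 4 has size 3.
Step 3 — with total size 3, 1 blocks, and largest block 3, the block sizes (in nonincreasing order) are [3].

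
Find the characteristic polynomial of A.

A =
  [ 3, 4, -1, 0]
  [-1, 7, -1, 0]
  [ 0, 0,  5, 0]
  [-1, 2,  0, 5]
x^4 - 20*x^3 + 150*x^2 - 500*x + 625

Expanding det(x·I − A) (e.g. by cofactor expansion or by noting that A is similar to its Jordan form J, which has the same characteristic polynomial as A) gives
  χ_A(x) = x^4 - 20*x^3 + 150*x^2 - 500*x + 625
which factors as (x - 5)^4. The eigenvalues (with algebraic multiplicities) are λ = 5 with multiplicity 4.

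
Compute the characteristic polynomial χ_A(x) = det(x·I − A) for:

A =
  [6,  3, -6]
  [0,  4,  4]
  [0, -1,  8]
x^3 - 18*x^2 + 108*x - 216

Expanding det(x·I − A) (e.g. by cofactor expansion or by noting that A is similar to its Jordan form J, which has the same characteristic polynomial as A) gives
  χ_A(x) = x^3 - 18*x^2 + 108*x - 216
which factors as (x - 6)^3. The eigenvalues (with algebraic multiplicities) are λ = 6 with multiplicity 3.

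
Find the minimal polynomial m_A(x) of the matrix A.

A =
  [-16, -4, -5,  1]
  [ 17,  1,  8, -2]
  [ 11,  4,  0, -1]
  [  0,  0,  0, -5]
x^3 + 15*x^2 + 75*x + 125

The characteristic polynomial is χ_A(x) = (x + 5)^4, so the eigenvalues are known. The minimal polynomial is
  m_A(x) = Π_λ (x − λ)^{k_λ}
where k_λ is the size of the *largest* Jordan block for λ (equivalently, the smallest k with (A − λI)^k v = 0 for every generalised eigenvector v of λ).

  λ = -5: largest Jordan block has size 3, contributing (x + 5)^3

So m_A(x) = (x + 5)^3 = x^3 + 15*x^2 + 75*x + 125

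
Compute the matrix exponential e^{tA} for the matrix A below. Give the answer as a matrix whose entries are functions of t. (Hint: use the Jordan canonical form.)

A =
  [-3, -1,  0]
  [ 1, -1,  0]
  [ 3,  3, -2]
e^{tA} =
  [-t*exp(-2*t) + exp(-2*t), -t*exp(-2*t), 0]
  [t*exp(-2*t), t*exp(-2*t) + exp(-2*t), 0]
  [3*t*exp(-2*t), 3*t*exp(-2*t), exp(-2*t)]

Strategy: write A = P · J · P⁻¹ where J is a Jordan canonical form, so e^{tA} = P · e^{tJ} · P⁻¹, and e^{tJ} can be computed block-by-block.

A has Jordan form
J =
  [-2,  1,  0]
  [ 0, -2,  0]
  [ 0,  0, -2]
(up to reordering of blocks).

Per-block formulas:
  For a 2×2 Jordan block J_2(-2): exp(t · J_2(-2)) = e^(-2t)·(I + t·N), where N is the 2×2 nilpotent shift.
  For a 1×1 block at λ = -2: exp(t · [-2]) = [e^(-2t)].

After assembling e^{tJ} and conjugating by P, we get:

e^{tA} =
  [-t*exp(-2*t) + exp(-2*t), -t*exp(-2*t), 0]
  [t*exp(-2*t), t*exp(-2*t) + exp(-2*t), 0]
  [3*t*exp(-2*t), 3*t*exp(-2*t), exp(-2*t)]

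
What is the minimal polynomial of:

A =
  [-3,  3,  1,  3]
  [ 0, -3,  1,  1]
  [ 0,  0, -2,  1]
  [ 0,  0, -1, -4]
x^3 + 9*x^2 + 27*x + 27

The characteristic polynomial is χ_A(x) = (x + 3)^4, so the eigenvalues are known. The minimal polynomial is
  m_A(x) = Π_λ (x − λ)^{k_λ}
where k_λ is the size of the *largest* Jordan block for λ (equivalently, the smallest k with (A − λI)^k v = 0 for every generalised eigenvector v of λ).

  λ = -3: largest Jordan block has size 3, contributing (x + 3)^3

So m_A(x) = (x + 3)^3 = x^3 + 9*x^2 + 27*x + 27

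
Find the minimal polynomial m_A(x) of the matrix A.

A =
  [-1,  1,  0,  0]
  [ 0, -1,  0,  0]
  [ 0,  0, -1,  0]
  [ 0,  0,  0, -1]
x^2 + 2*x + 1

The characteristic polynomial is χ_A(x) = (x + 1)^4, so the eigenvalues are known. The minimal polynomial is
  m_A(x) = Π_λ (x − λ)^{k_λ}
where k_λ is the size of the *largest* Jordan block for λ (equivalently, the smallest k with (A − λI)^k v = 0 for every generalised eigenvector v of λ).

  λ = -1: largest Jordan block has size 2, contributing (x + 1)^2

So m_A(x) = (x + 1)^2 = x^2 + 2*x + 1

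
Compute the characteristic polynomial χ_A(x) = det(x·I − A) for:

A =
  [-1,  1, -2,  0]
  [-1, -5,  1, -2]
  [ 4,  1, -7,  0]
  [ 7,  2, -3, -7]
x^4 + 20*x^3 + 150*x^2 + 500*x + 625

Expanding det(x·I − A) (e.g. by cofactor expansion or by noting that A is similar to its Jordan form J, which has the same characteristic polynomial as A) gives
  χ_A(x) = x^4 + 20*x^3 + 150*x^2 + 500*x + 625
which factors as (x + 5)^4. The eigenvalues (with algebraic multiplicities) are λ = -5 with multiplicity 4.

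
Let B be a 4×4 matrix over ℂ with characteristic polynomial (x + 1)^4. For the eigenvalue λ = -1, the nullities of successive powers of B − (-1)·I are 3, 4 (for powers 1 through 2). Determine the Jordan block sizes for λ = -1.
Block sizes for λ = -1: [2, 1, 1]

From the dimensions of kernels of powers, the number of Jordan blocks of size at least j is d_j − d_{j−1} where d_j = dim ker(N^j) (with d_0 = 0). Computing the differences gives [3, 1].
The number of blocks of size exactly k is (#blocks of size ≥ k) − (#blocks of size ≥ k + 1), so the partition is: 2 block(s) of size 1, 1 block(s) of size 2.
In nonincreasing order the block sizes are [2, 1, 1].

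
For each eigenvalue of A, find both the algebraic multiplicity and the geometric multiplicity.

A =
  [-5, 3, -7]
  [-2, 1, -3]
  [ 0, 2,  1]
λ = -1: alg = 3, geom = 1

Step 1 — factor the characteristic polynomial to read off the algebraic multiplicities:
  χ_A(x) = (x + 1)^3

Step 2 — compute geometric multiplicities via the rank-nullity identity g(λ) = n − rank(A − λI):
  rank(A − (-1)·I) = 2, so dim ker(A − (-1)·I) = n − 2 = 1

Summary:
  λ = -1: algebraic multiplicity = 3, geometric multiplicity = 1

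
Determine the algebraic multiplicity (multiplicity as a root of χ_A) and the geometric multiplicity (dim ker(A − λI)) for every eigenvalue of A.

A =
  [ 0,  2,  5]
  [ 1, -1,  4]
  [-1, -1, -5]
λ = -2: alg = 3, geom = 1

Step 1 — factor the characteristic polynomial to read off the algebraic multiplicities:
  χ_A(x) = (x + 2)^3

Step 2 — compute geometric multiplicities via the rank-nullity identity g(λ) = n − rank(A − λI):
  rank(A − (-2)·I) = 2, so dim ker(A − (-2)·I) = n − 2 = 1

Summary:
  λ = -2: algebraic multiplicity = 3, geometric multiplicity = 1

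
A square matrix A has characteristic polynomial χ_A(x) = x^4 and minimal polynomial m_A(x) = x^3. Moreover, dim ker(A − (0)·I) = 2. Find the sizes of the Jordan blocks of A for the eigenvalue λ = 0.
Block sizes for λ = 0: [3, 1]

Step 1 — from the characteristic polynomial, algebraic multiplicity of λ = 0 is 4. From dim ker(A − (0)·I) = 2, there are exactly 2 Jordan blocks for λ = 0.
Step 2 — from the minimal polynomial, the factor (x − 0)^3 tells us the largest block for λ = 0 has size 3.
Step 3 — with total size 4, 2 blocks, and largest block 3, the block sizes (in nonincreasing order) are [3, 1].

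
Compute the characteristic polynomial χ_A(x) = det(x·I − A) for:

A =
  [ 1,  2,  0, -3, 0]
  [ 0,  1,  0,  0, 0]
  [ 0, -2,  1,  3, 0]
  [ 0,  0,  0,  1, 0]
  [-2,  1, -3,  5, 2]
x^5 - 6*x^4 + 14*x^3 - 16*x^2 + 9*x - 2

Expanding det(x·I − A) (e.g. by cofactor expansion or by noting that A is similar to its Jordan form J, which has the same characteristic polynomial as A) gives
  χ_A(x) = x^5 - 6*x^4 + 14*x^3 - 16*x^2 + 9*x - 2
which factors as (x - 2)*(x - 1)^4. The eigenvalues (with algebraic multiplicities) are λ = 1 with multiplicity 4, λ = 2 with multiplicity 1.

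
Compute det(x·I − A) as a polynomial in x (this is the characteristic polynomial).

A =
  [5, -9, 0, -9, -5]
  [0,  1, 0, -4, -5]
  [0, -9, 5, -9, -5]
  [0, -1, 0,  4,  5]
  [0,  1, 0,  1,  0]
x^5 - 15*x^4 + 75*x^3 - 125*x^2

Expanding det(x·I − A) (e.g. by cofactor expansion or by noting that A is similar to its Jordan form J, which has the same characteristic polynomial as A) gives
  χ_A(x) = x^5 - 15*x^4 + 75*x^3 - 125*x^2
which factors as x^2*(x - 5)^3. The eigenvalues (with algebraic multiplicities) are λ = 0 with multiplicity 2, λ = 5 with multiplicity 3.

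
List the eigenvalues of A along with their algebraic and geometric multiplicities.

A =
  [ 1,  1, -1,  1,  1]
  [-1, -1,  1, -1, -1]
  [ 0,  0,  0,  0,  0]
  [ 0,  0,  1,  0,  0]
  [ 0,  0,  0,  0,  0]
λ = 0: alg = 5, geom = 3

Step 1 — factor the characteristic polynomial to read off the algebraic multiplicities:
  χ_A(x) = x^5

Step 2 — compute geometric multiplicities via the rank-nullity identity g(λ) = n − rank(A − λI):
  rank(A − (0)·I) = 2, so dim ker(A − (0)·I) = n − 2 = 3

Summary:
  λ = 0: algebraic multiplicity = 5, geometric multiplicity = 3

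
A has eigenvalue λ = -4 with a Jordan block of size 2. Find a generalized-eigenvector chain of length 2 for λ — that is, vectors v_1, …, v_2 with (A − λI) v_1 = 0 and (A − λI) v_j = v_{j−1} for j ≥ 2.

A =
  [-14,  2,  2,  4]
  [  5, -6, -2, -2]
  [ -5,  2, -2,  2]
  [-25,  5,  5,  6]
A Jordan chain for λ = -4 of length 2:
v_1 = (-10, 5, -5, -25)ᵀ
v_2 = (1, 0, 0, 0)ᵀ

Let N = A − (-4)·I. We want v_2 with N^2 v_2 = 0 but N^1 v_2 ≠ 0; then v_{j-1} := N · v_j for j = 2, …, 2.

Pick v_2 = (1, 0, 0, 0)ᵀ.
Then v_1 = N · v_2 = (-10, 5, -5, -25)ᵀ.

Sanity check: (A − (-4)·I) v_1 = (0, 0, 0, 0)ᵀ = 0. ✓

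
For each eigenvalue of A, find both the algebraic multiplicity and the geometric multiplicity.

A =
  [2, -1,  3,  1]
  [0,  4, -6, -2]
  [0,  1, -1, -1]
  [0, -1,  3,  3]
λ = 2: alg = 4, geom = 3

Step 1 — factor the characteristic polynomial to read off the algebraic multiplicities:
  χ_A(x) = (x - 2)^4

Step 2 — compute geometric multiplicities via the rank-nullity identity g(λ) = n − rank(A − λI):
  rank(A − (2)·I) = 1, so dim ker(A − (2)·I) = n − 1 = 3

Summary:
  λ = 2: algebraic multiplicity = 4, geometric multiplicity = 3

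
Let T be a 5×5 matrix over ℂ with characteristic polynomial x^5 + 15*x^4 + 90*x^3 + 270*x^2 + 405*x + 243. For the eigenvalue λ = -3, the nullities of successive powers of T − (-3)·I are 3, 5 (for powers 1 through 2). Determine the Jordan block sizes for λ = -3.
Block sizes for λ = -3: [2, 2, 1]

From the dimensions of kernels of powers, the number of Jordan blocks of size at least j is d_j − d_{j−1} where d_j = dim ker(N^j) (with d_0 = 0). Computing the differences gives [3, 2].
The number of blocks of size exactly k is (#blocks of size ≥ k) − (#blocks of size ≥ k + 1), so the partition is: 1 block(s) of size 1, 2 block(s) of size 2.
In nonincreasing order the block sizes are [2, 2, 1].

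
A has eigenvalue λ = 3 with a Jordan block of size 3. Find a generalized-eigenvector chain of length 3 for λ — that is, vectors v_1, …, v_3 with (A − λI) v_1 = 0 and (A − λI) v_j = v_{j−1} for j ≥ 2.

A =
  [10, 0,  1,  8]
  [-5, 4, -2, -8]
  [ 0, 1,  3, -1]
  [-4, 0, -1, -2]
A Jordan chain for λ = 3 of length 3:
v_1 = (1, -1, 1, -1)ᵀ
v_2 = (0, 1, 1, 0)ᵀ
v_3 = (0, 1, 0, 0)ᵀ

Let N = A − (3)·I. We want v_3 with N^3 v_3 = 0 but N^2 v_3 ≠ 0; then v_{j-1} := N · v_j for j = 3, …, 2.

Pick v_3 = (0, 1, 0, 0)ᵀ.
Then v_2 = N · v_3 = (0, 1, 1, 0)ᵀ.
Then v_1 = N · v_2 = (1, -1, 1, -1)ᵀ.

Sanity check: (A − (3)·I) v_1 = (0, 0, 0, 0)ᵀ = 0. ✓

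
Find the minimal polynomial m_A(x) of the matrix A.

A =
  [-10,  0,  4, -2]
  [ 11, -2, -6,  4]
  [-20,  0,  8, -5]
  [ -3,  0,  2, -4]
x^3 + 6*x^2 + 12*x + 8

The characteristic polynomial is χ_A(x) = (x + 2)^4, so the eigenvalues are known. The minimal polynomial is
  m_A(x) = Π_λ (x − λ)^{k_λ}
where k_λ is the size of the *largest* Jordan block for λ (equivalently, the smallest k with (A − λI)^k v = 0 for every generalised eigenvector v of λ).

  λ = -2: largest Jordan block has size 3, contributing (x + 2)^3

So m_A(x) = (x + 2)^3 = x^3 + 6*x^2 + 12*x + 8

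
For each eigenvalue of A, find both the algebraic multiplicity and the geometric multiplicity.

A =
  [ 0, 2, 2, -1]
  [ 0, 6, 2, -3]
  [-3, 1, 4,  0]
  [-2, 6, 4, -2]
λ = 2: alg = 4, geom = 2

Step 1 — factor the characteristic polynomial to read off the algebraic multiplicities:
  χ_A(x) = (x - 2)^4

Step 2 — compute geometric multiplicities via the rank-nullity identity g(λ) = n − rank(A − λI):
  rank(A − (2)·I) = 2, so dim ker(A − (2)·I) = n − 2 = 2

Summary:
  λ = 2: algebraic multiplicity = 4, geometric multiplicity = 2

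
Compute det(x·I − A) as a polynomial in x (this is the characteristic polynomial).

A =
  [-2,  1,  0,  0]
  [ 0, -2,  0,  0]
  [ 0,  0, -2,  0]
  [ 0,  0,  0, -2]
x^4 + 8*x^3 + 24*x^2 + 32*x + 16

Expanding det(x·I − A) (e.g. by cofactor expansion or by noting that A is similar to its Jordan form J, which has the same characteristic polynomial as A) gives
  χ_A(x) = x^4 + 8*x^3 + 24*x^2 + 32*x + 16
which factors as (x + 2)^4. The eigenvalues (with algebraic multiplicities) are λ = -2 with multiplicity 4.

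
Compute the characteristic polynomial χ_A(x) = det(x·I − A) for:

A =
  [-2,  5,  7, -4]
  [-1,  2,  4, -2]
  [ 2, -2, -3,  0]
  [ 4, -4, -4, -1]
x^4 + 4*x^3 + 6*x^2 + 4*x + 1

Expanding det(x·I − A) (e.g. by cofactor expansion or by noting that A is similar to its Jordan form J, which has the same characteristic polynomial as A) gives
  χ_A(x) = x^4 + 4*x^3 + 6*x^2 + 4*x + 1
which factors as (x + 1)^4. The eigenvalues (with algebraic multiplicities) are λ = -1 with multiplicity 4.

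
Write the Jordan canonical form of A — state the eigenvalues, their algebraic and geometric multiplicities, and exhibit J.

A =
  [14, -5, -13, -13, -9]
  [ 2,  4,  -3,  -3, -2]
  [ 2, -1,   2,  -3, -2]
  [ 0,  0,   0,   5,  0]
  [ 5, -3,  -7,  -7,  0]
J_2(5) ⊕ J_2(5) ⊕ J_1(5)

The characteristic polynomial is
  det(x·I − A) = x^5 - 25*x^4 + 250*x^3 - 1250*x^2 + 3125*x - 3125 = (x - 5)^5

Eigenvalues and multiplicities (the geometric multiplicity of λ is n − rank(A − λI), which equals the number of Jordan blocks for λ):
  λ = 5: algebraic multiplicity = 5, geometric multiplicity = 3

Determining the block sizes for each eigenvalue:
  λ = 5: with am = 5 and gm = 3, the partition is not yet determined (e.g. several partitions of 5 into 3 parts exist). Let N = A − (5)·I. Computing rank(N^1) = 2, rank(N^2) = 0; the number of blocks of size ≥ j is rank(N^{j−1}) − rank(N^j), giving [3, 2]. So we have 2 block(s) of size 2, 1 block(s) of size 1 → block sizes [2, 2, 1]

Assembling the blocks gives a Jordan form
J =
  [5, 1, 0, 0, 0]
  [0, 5, 0, 0, 0]
  [0, 0, 5, 1, 0]
  [0, 0, 0, 5, 0]
  [0, 0, 0, 0, 5]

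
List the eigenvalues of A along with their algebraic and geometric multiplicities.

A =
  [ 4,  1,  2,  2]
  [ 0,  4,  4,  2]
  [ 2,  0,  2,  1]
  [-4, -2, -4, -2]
λ = 2: alg = 4, geom = 2

Step 1 — factor the characteristic polynomial to read off the algebraic multiplicities:
  χ_A(x) = (x - 2)^4

Step 2 — compute geometric multiplicities via the rank-nullity identity g(λ) = n − rank(A − λI):
  rank(A − (2)·I) = 2, so dim ker(A − (2)·I) = n − 2 = 2

Summary:
  λ = 2: algebraic multiplicity = 4, geometric multiplicity = 2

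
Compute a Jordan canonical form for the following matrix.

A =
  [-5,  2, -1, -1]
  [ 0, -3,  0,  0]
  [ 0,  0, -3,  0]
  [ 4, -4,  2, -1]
J_2(-3) ⊕ J_1(-3) ⊕ J_1(-3)

The characteristic polynomial is
  det(x·I − A) = x^4 + 12*x^3 + 54*x^2 + 108*x + 81 = (x + 3)^4

Eigenvalues and multiplicities (the geometric multiplicity of λ is n − rank(A − λI), which equals the number of Jordan blocks for λ):
  λ = -3: algebraic multiplicity = 4, geometric multiplicity = 3

Determining the block sizes for each eigenvalue:
  λ = -3: 3 blocks summing to 4 forces exactly one block of size 2 and the rest size 1 → block sizes [2, 1, 1]

Assembling the blocks gives a Jordan form
J =
  [-3,  1,  0,  0]
  [ 0, -3,  0,  0]
  [ 0,  0, -3,  0]
  [ 0,  0,  0, -3]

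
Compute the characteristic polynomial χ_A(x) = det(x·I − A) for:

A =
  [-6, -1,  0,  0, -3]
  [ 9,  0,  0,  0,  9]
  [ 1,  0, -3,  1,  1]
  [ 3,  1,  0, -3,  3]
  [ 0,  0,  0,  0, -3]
x^5 + 15*x^4 + 90*x^3 + 270*x^2 + 405*x + 243

Expanding det(x·I − A) (e.g. by cofactor expansion or by noting that A is similar to its Jordan form J, which has the same characteristic polynomial as A) gives
  χ_A(x) = x^5 + 15*x^4 + 90*x^3 + 270*x^2 + 405*x + 243
which factors as (x + 3)^5. The eigenvalues (with algebraic multiplicities) are λ = -3 with multiplicity 5.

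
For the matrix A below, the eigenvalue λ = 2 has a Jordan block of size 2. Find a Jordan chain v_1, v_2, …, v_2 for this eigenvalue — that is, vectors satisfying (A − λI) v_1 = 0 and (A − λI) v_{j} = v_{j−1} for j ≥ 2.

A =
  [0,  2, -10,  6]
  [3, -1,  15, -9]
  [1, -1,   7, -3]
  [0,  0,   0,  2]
A Jordan chain for λ = 2 of length 2:
v_1 = (-2, 3, 1, 0)ᵀ
v_2 = (1, 0, 0, 0)ᵀ

Let N = A − (2)·I. We want v_2 with N^2 v_2 = 0 but N^1 v_2 ≠ 0; then v_{j-1} := N · v_j for j = 2, …, 2.

Pick v_2 = (1, 0, 0, 0)ᵀ.
Then v_1 = N · v_2 = (-2, 3, 1, 0)ᵀ.

Sanity check: (A − (2)·I) v_1 = (0, 0, 0, 0)ᵀ = 0. ✓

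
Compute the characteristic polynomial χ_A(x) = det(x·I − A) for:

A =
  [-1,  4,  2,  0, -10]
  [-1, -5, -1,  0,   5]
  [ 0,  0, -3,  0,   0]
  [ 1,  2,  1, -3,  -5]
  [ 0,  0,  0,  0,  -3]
x^5 + 15*x^4 + 90*x^3 + 270*x^2 + 405*x + 243

Expanding det(x·I − A) (e.g. by cofactor expansion or by noting that A is similar to its Jordan form J, which has the same characteristic polynomial as A) gives
  χ_A(x) = x^5 + 15*x^4 + 90*x^3 + 270*x^2 + 405*x + 243
which factors as (x + 3)^5. The eigenvalues (with algebraic multiplicities) are λ = -3 with multiplicity 5.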